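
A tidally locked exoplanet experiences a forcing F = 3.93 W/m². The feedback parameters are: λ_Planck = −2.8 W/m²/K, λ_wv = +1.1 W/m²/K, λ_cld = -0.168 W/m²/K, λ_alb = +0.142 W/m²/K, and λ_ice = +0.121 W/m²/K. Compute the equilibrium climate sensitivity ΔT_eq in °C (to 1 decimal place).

2.4 °C

Net feedback parameter λ = (−2.8) + (+1.1) + (-0.168) + (+0.142) + (+0.121) = -1.605 W/m²/K.
ΔT = −F/λ = −3.93/(-1.605) = 2.4 °C.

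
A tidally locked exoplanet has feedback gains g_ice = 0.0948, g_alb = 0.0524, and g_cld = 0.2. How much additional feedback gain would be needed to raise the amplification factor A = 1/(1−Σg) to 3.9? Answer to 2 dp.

Current total gain = 0.3472.
Target gain for A = 3.9: g* = 1 − 1/3.9 = 0.7436.
Additional gain needed = 0.7436 − 0.3472 = 0.40.

0.40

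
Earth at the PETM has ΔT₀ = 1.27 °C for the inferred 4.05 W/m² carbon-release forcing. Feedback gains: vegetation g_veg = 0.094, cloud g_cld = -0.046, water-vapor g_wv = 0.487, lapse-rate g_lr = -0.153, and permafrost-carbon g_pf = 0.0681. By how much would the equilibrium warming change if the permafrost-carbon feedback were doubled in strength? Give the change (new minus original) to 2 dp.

0.33 °C

Original: g = 0.4501, ΔT = 1.27/(1−0.4501) = 2.3095 °C.
With doubled permafrost-carbon: g' = 0.5182, ΔT' = 1.27/(1−0.5182) = 2.6359 °C.
Change = 2.6359 − 2.3095 = 0.33 °C.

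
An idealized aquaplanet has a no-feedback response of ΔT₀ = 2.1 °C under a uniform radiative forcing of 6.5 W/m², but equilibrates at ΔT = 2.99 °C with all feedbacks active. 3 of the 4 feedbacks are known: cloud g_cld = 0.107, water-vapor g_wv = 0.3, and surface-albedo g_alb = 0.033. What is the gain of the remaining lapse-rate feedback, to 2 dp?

-0.14

Amplification A = ΔT/ΔT₀ = 2.99/2.1 = 1.424.
Total gain g = 1 − 1/A = 1 − 1/1.424 = 0.2978.
Known gains sum to 0.107 + 0.3 + 0.033 = 0.44.
g_lr = 0.2978 − 0.44 = -0.14.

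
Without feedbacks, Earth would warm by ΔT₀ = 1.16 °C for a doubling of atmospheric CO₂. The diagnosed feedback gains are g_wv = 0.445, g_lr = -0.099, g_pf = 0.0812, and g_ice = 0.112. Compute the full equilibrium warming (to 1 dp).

Total gain g = 0.445 − 0.099 + 0.0812 + 0.112 = 0.5392.
Amplification A = 1/(1 − 0.5392) = 2.17.
ΔT = 1.16 × 2.17 = 2.5 °C.

2.5 °C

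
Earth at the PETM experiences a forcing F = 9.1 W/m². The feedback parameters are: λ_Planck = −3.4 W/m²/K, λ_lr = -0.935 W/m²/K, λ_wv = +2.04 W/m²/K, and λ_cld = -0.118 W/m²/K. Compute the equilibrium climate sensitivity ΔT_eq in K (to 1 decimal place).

3.8 K

Net feedback parameter λ = (−3.4) + (-0.935) + (+2.04) + (-0.118) = -2.413 W/m²/K.
ΔT = −F/λ = −9.1/(-2.413) = 3.8 K.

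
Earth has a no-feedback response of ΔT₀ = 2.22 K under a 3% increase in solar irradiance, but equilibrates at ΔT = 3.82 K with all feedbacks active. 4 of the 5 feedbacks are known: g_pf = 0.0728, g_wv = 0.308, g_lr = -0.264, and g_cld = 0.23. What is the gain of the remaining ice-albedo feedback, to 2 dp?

0.07

Amplification A = ΔT/ΔT₀ = 3.82/2.22 = 1.721.
Total gain g = 1 − 1/A = 1 − 1/1.721 = 0.4189.
Known gains sum to 0.0728 + 0.308 − 0.264 + 0.23 = 0.3468.
g_ice = 0.4189 − 0.3468 = 0.07.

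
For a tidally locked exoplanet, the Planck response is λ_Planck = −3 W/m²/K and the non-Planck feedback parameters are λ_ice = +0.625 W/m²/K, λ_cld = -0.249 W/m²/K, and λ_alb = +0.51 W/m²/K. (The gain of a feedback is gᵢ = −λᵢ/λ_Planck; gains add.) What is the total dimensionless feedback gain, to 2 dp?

0.30

Convert to gains: g_ice = 0.625/3 = 0.2083; g_cld = -0.249/3 = -0.083; g_alb = 0.51/3 = 0.17.
Total gain g = 0.2953.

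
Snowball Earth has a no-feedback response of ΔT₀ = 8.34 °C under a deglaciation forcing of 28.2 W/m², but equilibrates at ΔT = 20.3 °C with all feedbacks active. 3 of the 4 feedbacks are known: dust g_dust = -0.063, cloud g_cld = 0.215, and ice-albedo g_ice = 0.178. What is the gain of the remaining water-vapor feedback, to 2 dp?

Amplification A = ΔT/ΔT₀ = 20.3/8.34 = 2.434.
Total gain g = 1 − 1/A = 1 − 1/2.434 = 0.5892.
Known gains sum to -0.063 + 0.215 + 0.178 = 0.33.
g_wv = 0.5892 − 0.33 = 0.26.

0.26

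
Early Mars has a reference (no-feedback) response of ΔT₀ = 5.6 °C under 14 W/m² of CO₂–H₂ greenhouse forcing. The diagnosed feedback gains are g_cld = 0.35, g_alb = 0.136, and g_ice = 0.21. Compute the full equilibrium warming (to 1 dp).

18.4 °C

Total gain g = 0.35 + 0.136 + 0.21 = 0.696.
Amplification A = 1/(1 − 0.696) = 3.289.
ΔT = 5.6 × 3.289 = 18.4 °C.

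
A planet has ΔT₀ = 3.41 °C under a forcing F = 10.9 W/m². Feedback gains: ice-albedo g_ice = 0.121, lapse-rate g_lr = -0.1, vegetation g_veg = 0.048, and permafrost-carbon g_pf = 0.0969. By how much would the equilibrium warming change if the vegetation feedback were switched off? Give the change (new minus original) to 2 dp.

Original: g = 0.1659, ΔT = 3.41/(1−0.1659) = 4.0882 °C.
Without vegetation: g' = 0.1179, ΔT' = 3.41/(1−0.1179) = 3.8658 °C.
Change = 3.8658 − 4.0882 = -0.22 °C.

-0.22 °C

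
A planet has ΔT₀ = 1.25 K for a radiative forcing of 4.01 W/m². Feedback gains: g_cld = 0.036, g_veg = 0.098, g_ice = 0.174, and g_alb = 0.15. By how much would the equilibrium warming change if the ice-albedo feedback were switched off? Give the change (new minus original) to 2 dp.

Original: g = 0.458, ΔT = 1.25/(1−0.458) = 2.3063 K.
Without ice-albedo: g' = 0.284, ΔT' = 1.25/(1−0.284) = 1.7458 K.
Change = 1.7458 − 2.3063 = -0.56 K.

-0.56 K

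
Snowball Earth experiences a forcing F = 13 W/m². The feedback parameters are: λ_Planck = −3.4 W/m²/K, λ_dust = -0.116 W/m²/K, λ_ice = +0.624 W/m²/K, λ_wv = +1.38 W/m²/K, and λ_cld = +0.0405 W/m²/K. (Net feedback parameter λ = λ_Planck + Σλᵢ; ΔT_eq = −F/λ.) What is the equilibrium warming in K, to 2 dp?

8.83 K

Net feedback parameter λ = (−3.4) + (-0.116) + (+0.624) + (+1.38) + (+0.0405) = -1.4715 W/m²/K.
ΔT = −F/λ = −13/(-1.4715) = 8.83 K.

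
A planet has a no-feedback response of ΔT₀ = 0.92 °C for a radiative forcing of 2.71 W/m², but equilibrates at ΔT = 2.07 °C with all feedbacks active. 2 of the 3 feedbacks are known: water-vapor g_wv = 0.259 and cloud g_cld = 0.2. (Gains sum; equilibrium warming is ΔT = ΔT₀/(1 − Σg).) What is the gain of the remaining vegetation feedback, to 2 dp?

0.10

Amplification A = ΔT/ΔT₀ = 2.07/0.92 = 2.25.
Total gain g = 1 − 1/A = 1 − 1/2.25 = 0.5556.
Known gains sum to 0.259 + 0.2 = 0.459.
g_veg = 0.5556 − 0.459 = 0.10.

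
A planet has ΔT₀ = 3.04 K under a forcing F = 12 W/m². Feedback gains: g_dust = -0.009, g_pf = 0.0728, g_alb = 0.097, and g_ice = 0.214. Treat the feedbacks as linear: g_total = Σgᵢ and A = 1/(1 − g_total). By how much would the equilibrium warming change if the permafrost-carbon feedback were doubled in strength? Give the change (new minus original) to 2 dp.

0.64 K

Original: g = 0.3748, ΔT = 3.04/(1−0.3748) = 4.8624 K.
With doubled permafrost-carbon: g' = 0.4476, ΔT' = 3.04/(1−0.4476) = 5.5033 K.
Change = 5.5033 − 4.8624 = 0.64 K.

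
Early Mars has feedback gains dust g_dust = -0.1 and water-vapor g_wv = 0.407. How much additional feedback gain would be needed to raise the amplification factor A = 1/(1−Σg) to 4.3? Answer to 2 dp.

Current total gain = 0.307.
Target gain for A = 4.3: g* = 1 − 1/4.3 = 0.7674.
Additional gain needed = 0.7674 − 0.307 = 0.46.

0.46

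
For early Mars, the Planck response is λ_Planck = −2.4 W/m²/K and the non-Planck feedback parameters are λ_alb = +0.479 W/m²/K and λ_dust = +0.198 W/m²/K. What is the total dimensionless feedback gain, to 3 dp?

Convert to gains: g_alb = 0.479/2.4 = 0.1996; g_dust = 0.198/2.4 = 0.0825.
Total gain g = 0.2821.

0.282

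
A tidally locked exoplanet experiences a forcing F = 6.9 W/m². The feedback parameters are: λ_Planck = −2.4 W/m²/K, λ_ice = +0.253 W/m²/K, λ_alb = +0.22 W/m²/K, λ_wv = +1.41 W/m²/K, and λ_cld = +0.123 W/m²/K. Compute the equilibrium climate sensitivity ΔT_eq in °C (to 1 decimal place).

Net feedback parameter λ = (−2.4) + (+0.253) + (+0.22) + (+1.41) + (+0.123) = -0.394 W/m²/K.
ΔT = −F/λ = −6.9/(-0.394) = 17.5 °C.

17.5 °C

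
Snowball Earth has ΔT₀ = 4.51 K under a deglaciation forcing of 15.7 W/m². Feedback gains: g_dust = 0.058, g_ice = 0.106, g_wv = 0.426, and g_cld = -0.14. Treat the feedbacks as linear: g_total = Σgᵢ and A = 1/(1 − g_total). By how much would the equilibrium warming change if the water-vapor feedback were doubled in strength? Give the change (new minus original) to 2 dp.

Original: g = 0.45, ΔT = 4.51/(1−0.45) = 8.2000 K.
With doubled water-vapor: g' = 0.876, ΔT' = 4.51/(1−0.876) = 36.3710 K.
Change = 36.3710 − 8.2000 = 28.17 K.

28.17 K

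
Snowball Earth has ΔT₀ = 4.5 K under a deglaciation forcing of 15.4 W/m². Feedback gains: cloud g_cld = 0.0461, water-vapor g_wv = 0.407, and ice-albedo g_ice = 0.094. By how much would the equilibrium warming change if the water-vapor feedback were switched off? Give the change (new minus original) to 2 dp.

Original: g = 0.5471, ΔT = 4.5/(1−0.5471) = 9.9360 K.
Without water-vapor: g' = 0.1401, ΔT' = 4.5/(1−0.1401) = 5.2332 K.
Change = 5.2332 − 9.9360 = -4.70 K.

-4.70 K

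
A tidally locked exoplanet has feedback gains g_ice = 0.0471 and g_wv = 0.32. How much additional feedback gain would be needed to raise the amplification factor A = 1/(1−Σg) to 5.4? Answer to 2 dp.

Current total gain = 0.3671.
Target gain for A = 5.4: g* = 1 − 1/5.4 = 0.8148.
Additional gain needed = 0.8148 − 0.3671 = 0.45.

0.45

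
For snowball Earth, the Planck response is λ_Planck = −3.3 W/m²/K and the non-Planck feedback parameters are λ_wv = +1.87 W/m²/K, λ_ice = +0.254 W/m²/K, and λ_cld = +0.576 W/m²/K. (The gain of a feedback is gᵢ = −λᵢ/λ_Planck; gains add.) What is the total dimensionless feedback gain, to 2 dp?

0.82

Convert to gains: g_wv = 1.87/3.3 = 0.5667; g_ice = 0.254/3.3 = 0.07697; g_cld = 0.576/3.3 = 0.1745.
Total gain g = 0.81817.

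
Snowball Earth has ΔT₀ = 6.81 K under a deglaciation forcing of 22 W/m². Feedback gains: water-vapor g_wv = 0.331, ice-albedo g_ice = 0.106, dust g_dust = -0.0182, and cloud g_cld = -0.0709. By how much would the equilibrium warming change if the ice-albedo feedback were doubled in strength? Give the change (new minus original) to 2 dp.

Original: g = 0.3479, ΔT = 6.81/(1−0.3479) = 10.4432 K.
With doubled ice-albedo: g' = 0.4539, ΔT' = 6.81/(1−0.4539) = 12.4702 K.
Change = 12.4702 − 10.4432 = 2.03 K.

2.03 K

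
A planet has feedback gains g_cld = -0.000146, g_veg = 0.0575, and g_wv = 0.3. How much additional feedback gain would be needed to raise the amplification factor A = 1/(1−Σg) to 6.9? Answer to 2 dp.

Current total gain = 0.357354.
Target gain for A = 6.9: g* = 1 − 1/6.9 = 0.8551.
Additional gain needed = 0.8551 − 0.357354 = 0.50.

0.50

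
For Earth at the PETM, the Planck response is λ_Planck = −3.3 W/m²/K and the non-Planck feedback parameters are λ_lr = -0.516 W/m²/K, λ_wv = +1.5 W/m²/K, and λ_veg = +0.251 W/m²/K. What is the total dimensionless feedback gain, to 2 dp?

0.37

Convert to gains: g_lr = -0.516/3.3 = -0.1564; g_wv = 1.5/3.3 = 0.4545; g_veg = 0.251/3.3 = 0.07606.
Total gain g = 0.37416.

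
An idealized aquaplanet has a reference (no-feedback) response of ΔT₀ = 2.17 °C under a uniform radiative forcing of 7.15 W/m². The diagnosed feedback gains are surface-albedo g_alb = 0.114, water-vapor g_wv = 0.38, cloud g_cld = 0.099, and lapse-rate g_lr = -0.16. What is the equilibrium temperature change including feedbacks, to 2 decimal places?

Total gain g = 0.114 + 0.38 + 0.099 − 0.16 = 0.433.
Amplification A = 1/(1 − 0.433) = 1.764.
ΔT = 2.17 × 1.764 = 3.83 °C.

3.83 °C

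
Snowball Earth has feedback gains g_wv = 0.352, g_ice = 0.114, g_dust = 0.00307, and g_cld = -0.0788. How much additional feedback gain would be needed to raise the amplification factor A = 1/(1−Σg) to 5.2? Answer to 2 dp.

Current total gain = 0.39027.
Target gain for A = 5.2: g* = 1 − 1/5.2 = 0.8077.
Additional gain needed = 0.8077 − 0.39027 = 0.42.

0.42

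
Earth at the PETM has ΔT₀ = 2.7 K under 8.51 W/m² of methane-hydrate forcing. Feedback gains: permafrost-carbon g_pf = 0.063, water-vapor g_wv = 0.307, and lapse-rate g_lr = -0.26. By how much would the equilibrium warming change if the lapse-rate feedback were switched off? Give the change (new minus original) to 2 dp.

Original: g = 0.11, ΔT = 2.7/(1−0.11) = 3.0337 K.
Without lapse-rate: g' = 0.37, ΔT' = 2.7/(1−0.37) = 4.2857 K.
Change = 4.2857 − 3.0337 = 1.25 K.

1.25 K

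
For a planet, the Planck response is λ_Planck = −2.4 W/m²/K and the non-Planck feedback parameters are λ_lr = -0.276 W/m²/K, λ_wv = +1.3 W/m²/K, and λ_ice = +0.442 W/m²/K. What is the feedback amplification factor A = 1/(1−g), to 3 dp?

2.570

Convert to gains: g_lr = -0.276/2.4 = -0.115; g_wv = 1.3/2.4 = 0.5417; g_ice = 0.442/2.4 = 0.1842.
Total gain g = 0.6109.
A = 1/(1 − 0.6109) = 2.570.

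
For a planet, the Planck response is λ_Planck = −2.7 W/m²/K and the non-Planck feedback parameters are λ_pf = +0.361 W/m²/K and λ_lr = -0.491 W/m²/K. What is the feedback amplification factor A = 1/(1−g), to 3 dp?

Convert to gains: g_pf = 0.361/2.7 = 0.1337; g_lr = -0.491/2.7 = -0.1819.
Total gain g = -0.0482.
A = 1/(1 + 0.0482) = 0.954.

0.954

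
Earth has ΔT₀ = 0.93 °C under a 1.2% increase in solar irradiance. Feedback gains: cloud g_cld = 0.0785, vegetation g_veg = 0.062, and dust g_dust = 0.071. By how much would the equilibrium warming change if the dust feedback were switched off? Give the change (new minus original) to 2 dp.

-0.10 °C

Original: g = 0.2115, ΔT = 0.93/(1−0.2115) = 1.1795 °C.
Without dust: g' = 0.1405, ΔT' = 0.93/(1−0.1405) = 1.0820 °C.
Change = 1.0820 − 1.1795 = -0.10 °C.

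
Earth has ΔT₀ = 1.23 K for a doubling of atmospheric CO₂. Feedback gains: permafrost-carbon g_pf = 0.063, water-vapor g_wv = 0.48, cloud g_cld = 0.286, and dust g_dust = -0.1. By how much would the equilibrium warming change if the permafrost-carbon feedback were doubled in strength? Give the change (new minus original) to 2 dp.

Original: g = 0.729, ΔT = 1.23/(1−0.729) = 4.5387 K.
With doubled permafrost-carbon: g' = 0.792, ΔT' = 1.23/(1−0.792) = 5.9135 K.
Change = 5.9135 − 4.5387 = 1.37 K.

1.37 K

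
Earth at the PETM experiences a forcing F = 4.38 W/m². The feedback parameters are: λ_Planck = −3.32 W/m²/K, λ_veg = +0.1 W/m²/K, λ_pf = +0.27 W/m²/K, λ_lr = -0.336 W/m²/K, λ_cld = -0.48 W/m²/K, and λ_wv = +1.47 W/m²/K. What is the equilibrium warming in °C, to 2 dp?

Net feedback parameter λ = (−3.32) + (+0.1) + (+0.27) + (-0.336) + (-0.48) + (+1.47) = -2.296 W/m²/K.
ΔT = −F/λ = −4.38/(-2.296) = 1.91 °C.

1.91 °C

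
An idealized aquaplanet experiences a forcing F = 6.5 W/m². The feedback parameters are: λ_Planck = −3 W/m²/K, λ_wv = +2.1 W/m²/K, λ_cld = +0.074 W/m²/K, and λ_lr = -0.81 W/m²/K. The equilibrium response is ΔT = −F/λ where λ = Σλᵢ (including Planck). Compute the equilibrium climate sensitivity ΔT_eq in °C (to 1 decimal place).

Net feedback parameter λ = (−3) + (+2.1) + (+0.074) + (-0.81) = -1.636 W/m²/K.
ΔT = −F/λ = −6.5/(-1.636) = 4.0 °C.

4.0 °C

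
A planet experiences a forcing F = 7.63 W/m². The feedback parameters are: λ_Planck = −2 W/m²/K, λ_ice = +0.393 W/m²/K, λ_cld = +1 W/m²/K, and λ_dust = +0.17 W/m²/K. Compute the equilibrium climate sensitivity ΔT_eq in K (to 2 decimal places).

17.46 K

Net feedback parameter λ = (−2) + (+0.393) + (+1) + (+0.17) = -0.437 W/m²/K.
ΔT = −F/λ = −7.63/(-0.437) = 17.46 K.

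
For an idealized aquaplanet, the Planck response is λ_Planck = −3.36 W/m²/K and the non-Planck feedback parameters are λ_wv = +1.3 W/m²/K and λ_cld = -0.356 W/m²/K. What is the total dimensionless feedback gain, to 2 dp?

0.28

Convert to gains: g_wv = 1.3/3.36 = 0.3869; g_cld = -0.356/3.36 = -0.106.
Total gain g = 0.2809.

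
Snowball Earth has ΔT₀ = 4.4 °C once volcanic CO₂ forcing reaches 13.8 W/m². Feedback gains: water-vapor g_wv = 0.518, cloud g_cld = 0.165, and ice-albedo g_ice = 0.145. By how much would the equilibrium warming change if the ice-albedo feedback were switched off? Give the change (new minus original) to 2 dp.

-11.70 °C

Original: g = 0.828, ΔT = 4.4/(1−0.828) = 25.5814 °C.
Without ice-albedo: g' = 0.683, ΔT' = 4.4/(1−0.683) = 13.8801 °C.
Change = 13.8801 − 25.5814 = -11.70 °C.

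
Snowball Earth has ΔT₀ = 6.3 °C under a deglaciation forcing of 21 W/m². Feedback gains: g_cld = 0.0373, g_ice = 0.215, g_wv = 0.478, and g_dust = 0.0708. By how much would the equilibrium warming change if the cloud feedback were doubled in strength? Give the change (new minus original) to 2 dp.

7.31 °C

Original: g = 0.8011, ΔT = 6.3/(1−0.8011) = 31.6742 °C.
With doubled cloud: g' = 0.8384, ΔT' = 6.3/(1−0.8384) = 38.9851 °C.
Change = 38.9851 − 31.6742 = 7.31 °C.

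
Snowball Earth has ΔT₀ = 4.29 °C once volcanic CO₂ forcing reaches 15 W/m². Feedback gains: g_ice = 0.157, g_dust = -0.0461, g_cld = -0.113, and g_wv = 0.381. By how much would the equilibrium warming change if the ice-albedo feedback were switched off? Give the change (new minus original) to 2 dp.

Original: g = 0.3789, ΔT = 4.29/(1−0.3789) = 6.9071 °C.
Without ice-albedo: g' = 0.2219, ΔT' = 4.29/(1−0.2219) = 5.5134 °C.
Change = 5.5134 − 6.9071 = -1.39 °C.

-1.39 °C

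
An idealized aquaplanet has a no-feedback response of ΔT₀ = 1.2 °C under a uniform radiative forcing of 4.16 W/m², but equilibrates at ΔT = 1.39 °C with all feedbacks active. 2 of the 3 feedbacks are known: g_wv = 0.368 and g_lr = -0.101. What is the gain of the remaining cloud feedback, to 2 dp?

-0.13

Amplification A = ΔT/ΔT₀ = 1.39/1.2 = 1.158.
Total gain g = 1 − 1/A = 1 − 1/1.158 = 0.1364.
Known gains sum to 0.368 − 0.101 = 0.267.
g_cld = 0.1364 − 0.267 = -0.13.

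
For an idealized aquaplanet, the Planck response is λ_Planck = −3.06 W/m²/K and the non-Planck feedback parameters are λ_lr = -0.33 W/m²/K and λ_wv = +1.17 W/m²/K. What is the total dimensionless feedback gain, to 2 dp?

Convert to gains: g_lr = -0.33/3.06 = -0.1078; g_wv = 1.17/3.06 = 0.3824.
Total gain g = 0.2746.

0.27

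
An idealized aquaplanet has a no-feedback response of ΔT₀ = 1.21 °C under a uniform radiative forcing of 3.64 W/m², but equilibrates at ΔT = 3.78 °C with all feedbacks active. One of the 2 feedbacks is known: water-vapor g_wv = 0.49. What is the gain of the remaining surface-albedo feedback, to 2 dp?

0.19

Amplification A = ΔT/ΔT₀ = 3.78/1.21 = 3.124.
Total gain g = 1 − 1/A = 1 − 1/3.124 = 0.6799.
The known gain is 0.49.
g_alb = 0.6799 − 0.49 = 0.19.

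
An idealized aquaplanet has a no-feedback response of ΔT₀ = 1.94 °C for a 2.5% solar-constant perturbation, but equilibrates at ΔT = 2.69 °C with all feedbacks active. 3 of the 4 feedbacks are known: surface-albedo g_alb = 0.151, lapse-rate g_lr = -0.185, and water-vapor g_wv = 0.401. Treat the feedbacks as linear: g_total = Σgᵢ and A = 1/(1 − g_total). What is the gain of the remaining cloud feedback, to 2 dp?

Amplification A = ΔT/ΔT₀ = 2.69/1.94 = 1.387.
Total gain g = 1 − 1/A = 1 − 1/1.387 = 0.279.
Known gains sum to 0.151 − 0.185 + 0.401 = 0.367.
g_cld = 0.279 − 0.367 = -0.09.

-0.09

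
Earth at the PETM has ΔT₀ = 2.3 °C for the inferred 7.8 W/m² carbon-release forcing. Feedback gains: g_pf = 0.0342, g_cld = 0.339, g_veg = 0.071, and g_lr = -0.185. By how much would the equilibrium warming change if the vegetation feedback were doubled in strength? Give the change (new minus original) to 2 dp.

0.33 °C

Original: g = 0.2592, ΔT = 2.3/(1−0.2592) = 3.1048 °C.
With doubled vegetation: g' = 0.3302, ΔT' = 2.3/(1−0.3302) = 3.4339 °C.
Change = 3.4339 − 3.1048 = 0.33 °C.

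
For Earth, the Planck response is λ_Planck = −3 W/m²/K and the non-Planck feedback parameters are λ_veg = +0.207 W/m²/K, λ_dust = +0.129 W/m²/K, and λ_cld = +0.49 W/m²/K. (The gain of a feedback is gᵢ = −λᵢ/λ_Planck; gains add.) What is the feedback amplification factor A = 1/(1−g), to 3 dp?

Convert to gains: g_veg = 0.207/3 = 0.069; g_dust = 0.129/3 = 0.043; g_cld = 0.49/3 = 0.1633.
Total gain g = 0.2753.
A = 1/(1 − 0.2753) = 1.380.

1.380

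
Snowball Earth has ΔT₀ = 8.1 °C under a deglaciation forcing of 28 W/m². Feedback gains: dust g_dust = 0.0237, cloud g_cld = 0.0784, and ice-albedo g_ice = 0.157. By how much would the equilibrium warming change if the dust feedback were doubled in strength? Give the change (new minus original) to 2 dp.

Original: g = 0.2591, ΔT = 8.1/(1−0.2591) = 10.9326 °C.
With doubled dust: g' = 0.2828, ΔT' = 8.1/(1−0.2828) = 11.2939 °C.
Change = 11.2939 − 10.9326 = 0.36 °C.

0.36 °C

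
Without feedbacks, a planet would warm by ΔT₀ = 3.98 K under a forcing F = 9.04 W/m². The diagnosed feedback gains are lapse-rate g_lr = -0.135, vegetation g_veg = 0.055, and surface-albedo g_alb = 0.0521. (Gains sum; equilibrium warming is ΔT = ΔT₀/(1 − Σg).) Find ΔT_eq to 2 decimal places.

3.87 K

Total gain g = -0.135 + 0.055 + 0.0521 = -0.0279.
Amplification A = 1/(1 + 0.0279) = 0.9729.
ΔT = 3.98 × 0.9729 = 3.87 K.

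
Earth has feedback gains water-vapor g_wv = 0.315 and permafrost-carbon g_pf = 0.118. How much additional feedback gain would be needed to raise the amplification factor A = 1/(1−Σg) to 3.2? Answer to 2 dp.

0.25

Current total gain = 0.433.
Target gain for A = 3.2: g* = 1 − 1/3.2 = 0.6875.
Additional gain needed = 0.6875 − 0.433 = 0.25.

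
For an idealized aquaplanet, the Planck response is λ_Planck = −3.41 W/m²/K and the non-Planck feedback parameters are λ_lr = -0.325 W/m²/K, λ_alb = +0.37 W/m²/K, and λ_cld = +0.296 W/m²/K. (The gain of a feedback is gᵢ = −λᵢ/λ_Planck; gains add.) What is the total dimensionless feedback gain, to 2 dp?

Convert to gains: g_lr = -0.325/3.41 = -0.09531; g_alb = 0.37/3.41 = 0.1085; g_cld = 0.296/3.41 = 0.0868.
Total gain g = 0.09999.

0.10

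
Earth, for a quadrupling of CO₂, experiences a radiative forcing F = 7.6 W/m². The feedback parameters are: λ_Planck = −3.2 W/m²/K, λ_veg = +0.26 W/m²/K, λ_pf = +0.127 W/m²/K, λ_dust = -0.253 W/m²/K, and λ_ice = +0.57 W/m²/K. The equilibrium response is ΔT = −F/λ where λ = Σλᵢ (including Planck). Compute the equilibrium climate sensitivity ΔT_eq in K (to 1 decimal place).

3.0 K

Net feedback parameter λ = (−3.2) + (+0.26) + (+0.127) + (-0.253) + (+0.57) = -2.496 W/m²/K.
ΔT = −F/λ = −7.6/(-2.496) = 3.0 K.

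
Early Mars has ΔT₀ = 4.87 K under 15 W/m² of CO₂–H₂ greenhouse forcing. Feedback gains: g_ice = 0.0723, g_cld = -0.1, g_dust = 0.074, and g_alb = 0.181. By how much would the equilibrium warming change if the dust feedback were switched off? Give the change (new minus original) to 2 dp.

-0.55 K

Original: g = 0.2273, ΔT = 4.87/(1−0.2273) = 6.3026 K.
Without dust: g' = 0.1533, ΔT' = 4.87/(1−0.1533) = 5.7517 K.
Change = 5.7517 − 6.3026 = -0.55 K.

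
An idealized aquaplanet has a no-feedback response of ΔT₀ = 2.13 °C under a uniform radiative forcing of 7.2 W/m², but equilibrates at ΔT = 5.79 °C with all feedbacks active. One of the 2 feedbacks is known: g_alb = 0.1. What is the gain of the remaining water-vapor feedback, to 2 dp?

0.53

Amplification A = ΔT/ΔT₀ = 5.79/2.13 = 2.718.
Total gain g = 1 − 1/A = 1 − 1/2.718 = 0.6321.
The known gain is 0.1.
g_wv = 0.6321 − 0.1 = 0.53.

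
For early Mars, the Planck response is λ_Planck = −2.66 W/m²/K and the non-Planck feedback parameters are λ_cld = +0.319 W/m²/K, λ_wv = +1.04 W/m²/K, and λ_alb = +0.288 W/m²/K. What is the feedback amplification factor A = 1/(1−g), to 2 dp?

Convert to gains: g_cld = 0.319/2.66 = 0.1199; g_wv = 1.04/2.66 = 0.391; g_alb = 0.288/2.66 = 0.1083.
Total gain g = 0.6192.
A = 1/(1 − 0.6192) = 2.63.

2.63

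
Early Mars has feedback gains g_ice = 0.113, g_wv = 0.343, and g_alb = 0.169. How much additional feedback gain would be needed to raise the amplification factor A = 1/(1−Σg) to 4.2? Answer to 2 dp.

Current total gain = 0.625.
Target gain for A = 4.2: g* = 1 − 1/4.2 = 0.7619.
Additional gain needed = 0.7619 − 0.625 = 0.14.

0.14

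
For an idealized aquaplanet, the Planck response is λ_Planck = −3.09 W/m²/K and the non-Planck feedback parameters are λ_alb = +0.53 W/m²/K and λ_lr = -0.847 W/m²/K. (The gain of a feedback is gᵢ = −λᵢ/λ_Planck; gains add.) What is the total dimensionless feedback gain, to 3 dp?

Convert to gains: g_alb = 0.53/3.09 = 0.1715; g_lr = -0.847/3.09 = -0.2741.
Total gain g = -0.1026.

-0.103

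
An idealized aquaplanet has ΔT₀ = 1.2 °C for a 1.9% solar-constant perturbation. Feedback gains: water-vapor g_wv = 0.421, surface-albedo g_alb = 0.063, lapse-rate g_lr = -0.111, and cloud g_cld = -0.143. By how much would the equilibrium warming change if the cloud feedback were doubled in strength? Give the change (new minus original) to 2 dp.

Original: g = 0.23, ΔT = 1.2/(1−0.23) = 1.5584 °C.
With doubled cloud: g' = 0.087, ΔT' = 1.2/(1−0.087) = 1.3143 °C.
Change = 1.3143 − 1.5584 = -0.24 °C.

-0.24 °C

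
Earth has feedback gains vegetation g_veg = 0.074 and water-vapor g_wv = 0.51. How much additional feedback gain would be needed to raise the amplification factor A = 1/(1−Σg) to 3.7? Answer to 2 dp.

Current total gain = 0.584.
Target gain for A = 3.7: g* = 1 − 1/3.7 = 0.7297.
Additional gain needed = 0.7297 − 0.584 = 0.15.

0.15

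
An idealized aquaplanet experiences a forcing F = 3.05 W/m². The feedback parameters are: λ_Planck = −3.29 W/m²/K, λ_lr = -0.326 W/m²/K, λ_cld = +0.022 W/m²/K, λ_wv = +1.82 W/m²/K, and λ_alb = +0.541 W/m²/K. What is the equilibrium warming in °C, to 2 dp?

2.47 °C

Net feedback parameter λ = (−3.29) + (-0.326) + (+0.022) + (+1.82) + (+0.541) = -1.233 W/m²/K.
ΔT = −F/λ = −3.05/(-1.233) = 2.47 °C.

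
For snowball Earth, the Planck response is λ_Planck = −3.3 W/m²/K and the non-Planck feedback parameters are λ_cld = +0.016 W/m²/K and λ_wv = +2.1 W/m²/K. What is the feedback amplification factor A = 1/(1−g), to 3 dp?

Convert to gains: g_cld = 0.016/3.3 = 0.004848; g_wv = 2.1/3.3 = 0.6364.
Total gain g = 0.641248.
A = 1/(1 − 0.641248) = 2.787.

2.787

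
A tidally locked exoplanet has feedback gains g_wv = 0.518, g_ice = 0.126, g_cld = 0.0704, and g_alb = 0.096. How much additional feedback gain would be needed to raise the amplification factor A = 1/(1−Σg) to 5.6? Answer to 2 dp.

Current total gain = 0.8104.
Target gain for A = 5.6: g* = 1 − 1/5.6 = 0.8214.
Additional gain needed = 0.8214 − 0.8104 = 0.01.

0.01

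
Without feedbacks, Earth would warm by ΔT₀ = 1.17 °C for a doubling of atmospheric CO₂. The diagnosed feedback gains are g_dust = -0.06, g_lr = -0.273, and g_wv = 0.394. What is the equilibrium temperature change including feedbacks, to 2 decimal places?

1.25 °C

Total gain g = -0.06 − 0.273 + 0.394 = 0.061.
Amplification A = 1/(1 − 0.061) = 1.065.
ΔT = 1.17 × 1.065 = 1.25 °C.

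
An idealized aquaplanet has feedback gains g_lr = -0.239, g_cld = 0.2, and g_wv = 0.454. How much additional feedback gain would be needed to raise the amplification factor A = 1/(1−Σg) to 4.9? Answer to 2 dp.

0.38

Current total gain = 0.415.
Target gain for A = 4.9: g* = 1 − 1/4.9 = 0.7959.
Additional gain needed = 0.7959 − 0.415 = 0.38.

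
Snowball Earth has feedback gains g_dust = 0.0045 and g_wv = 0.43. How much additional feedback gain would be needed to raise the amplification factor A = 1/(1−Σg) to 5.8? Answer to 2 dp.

Current total gain = 0.4345.
Target gain for A = 5.8: g* = 1 − 1/5.8 = 0.8276.
Additional gain needed = 0.8276 − 0.4345 = 0.39.

0.39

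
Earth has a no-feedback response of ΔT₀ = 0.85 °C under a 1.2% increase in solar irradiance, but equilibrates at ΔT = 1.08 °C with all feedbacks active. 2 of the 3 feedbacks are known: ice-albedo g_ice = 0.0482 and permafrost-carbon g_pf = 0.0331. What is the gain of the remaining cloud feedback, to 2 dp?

Amplification A = ΔT/ΔT₀ = 1.08/0.85 = 1.271.
Total gain g = 1 − 1/A = 1 − 1/1.271 = 0.2132.
Known gains sum to 0.0482 + 0.0331 = 0.0813.
g_cld = 0.2132 − 0.0813 = 0.13.

0.13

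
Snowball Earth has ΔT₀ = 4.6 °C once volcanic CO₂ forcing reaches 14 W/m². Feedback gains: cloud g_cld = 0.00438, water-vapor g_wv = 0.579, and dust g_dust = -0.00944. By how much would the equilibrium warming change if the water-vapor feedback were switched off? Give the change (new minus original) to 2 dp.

-6.22 °C

Original: g = 0.57394, ΔT = 4.6/(1−0.57394) = 10.7966 °C.
Without water-vapor: g' = -0.00506, ΔT' = 4.6/(1+0.00506) = 4.5768 °C.
Change = 4.5768 − 10.7966 = -6.22 °C.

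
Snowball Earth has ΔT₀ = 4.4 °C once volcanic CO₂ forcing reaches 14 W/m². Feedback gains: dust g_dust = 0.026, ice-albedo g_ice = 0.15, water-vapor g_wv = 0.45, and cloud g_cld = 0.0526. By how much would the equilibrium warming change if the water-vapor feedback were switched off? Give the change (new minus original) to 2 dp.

Original: g = 0.6786, ΔT = 4.4/(1−0.6786) = 13.6901 °C.
Without water-vapor: g' = 0.2286, ΔT' = 4.4/(1−0.2286) = 5.7039 °C.
Change = 5.7039 − 13.6901 = -7.99 °C.

-7.99 °C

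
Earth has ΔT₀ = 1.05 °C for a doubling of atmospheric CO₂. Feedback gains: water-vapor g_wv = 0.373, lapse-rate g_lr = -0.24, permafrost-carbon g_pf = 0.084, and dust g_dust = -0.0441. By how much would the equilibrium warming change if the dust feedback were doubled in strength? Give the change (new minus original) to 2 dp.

-0.06 °C

Original: g = 0.1729, ΔT = 1.05/(1−0.1729) = 1.2695 °C.
With doubled dust: g' = 0.1288, ΔT' = 1.05/(1−0.1288) = 1.2052 °C.
Change = 1.2052 − 1.2695 = -0.06 °C.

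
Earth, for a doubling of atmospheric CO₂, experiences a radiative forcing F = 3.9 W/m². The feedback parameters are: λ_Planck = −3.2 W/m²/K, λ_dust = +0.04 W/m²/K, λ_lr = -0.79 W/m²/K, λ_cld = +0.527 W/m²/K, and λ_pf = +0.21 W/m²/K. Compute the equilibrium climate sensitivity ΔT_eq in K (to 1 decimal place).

1.2 K

Net feedback parameter λ = (−3.2) + (+0.04) + (-0.79) + (+0.527) + (+0.21) = -3.213 W/m²/K.
ΔT = −F/λ = −3.9/(-3.213) = 1.2 K.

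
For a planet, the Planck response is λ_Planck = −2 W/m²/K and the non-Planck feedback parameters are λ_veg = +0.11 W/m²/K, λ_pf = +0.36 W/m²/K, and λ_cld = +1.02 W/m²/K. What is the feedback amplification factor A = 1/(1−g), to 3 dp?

3.922

Convert to gains: g_veg = 0.11/2 = 0.055; g_pf = 0.36/2 = 0.18; g_cld = 1.02/2 = 0.51.
Total gain g = 0.745.
A = 1/(1 − 0.745) = 3.922.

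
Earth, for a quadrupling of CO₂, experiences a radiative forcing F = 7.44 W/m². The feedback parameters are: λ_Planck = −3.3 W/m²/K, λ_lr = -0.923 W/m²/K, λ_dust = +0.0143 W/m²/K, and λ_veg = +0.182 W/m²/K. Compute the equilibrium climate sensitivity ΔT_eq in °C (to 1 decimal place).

Net feedback parameter λ = (−3.3) + (-0.923) + (+0.0143) + (+0.182) = -4.0267 W/m²/K.
ΔT = −F/λ = −7.44/(-4.0267) = 1.8 °C.

1.8 °C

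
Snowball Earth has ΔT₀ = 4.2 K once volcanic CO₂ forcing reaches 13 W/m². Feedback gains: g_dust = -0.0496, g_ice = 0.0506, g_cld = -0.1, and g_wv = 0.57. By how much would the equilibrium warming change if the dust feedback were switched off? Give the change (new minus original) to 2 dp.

0.82 K

Original: g = 0.471, ΔT = 4.2/(1−0.471) = 7.9395 K.
Without dust: g' = 0.5206, ΔT' = 4.2/(1−0.5206) = 8.7610 K.
Change = 8.7610 − 7.9395 = 0.82 K.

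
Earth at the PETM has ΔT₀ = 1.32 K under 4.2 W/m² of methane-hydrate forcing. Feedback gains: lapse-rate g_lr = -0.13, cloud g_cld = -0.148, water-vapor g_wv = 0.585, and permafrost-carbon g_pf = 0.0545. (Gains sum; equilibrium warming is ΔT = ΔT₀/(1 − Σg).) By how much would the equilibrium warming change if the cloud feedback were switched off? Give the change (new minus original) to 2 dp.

0.62 K

Original: g = 0.3615, ΔT = 1.32/(1−0.3615) = 2.0673 K.
Without cloud: g' = 0.5095, ΔT' = 1.32/(1−0.5095) = 2.6911 K.
Change = 2.6911 − 2.0673 = 0.62 K.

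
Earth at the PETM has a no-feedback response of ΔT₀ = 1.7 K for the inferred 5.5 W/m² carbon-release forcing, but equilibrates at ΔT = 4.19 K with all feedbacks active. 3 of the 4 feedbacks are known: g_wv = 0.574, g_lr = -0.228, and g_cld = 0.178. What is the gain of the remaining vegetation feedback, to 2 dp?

Amplification A = ΔT/ΔT₀ = 4.19/1.7 = 2.465.
Total gain g = 1 − 1/A = 1 − 1/2.465 = 0.5943.
Known gains sum to 0.574 − 0.228 + 0.178 = 0.524.
g_veg = 0.5943 − 0.524 = 0.07.

0.07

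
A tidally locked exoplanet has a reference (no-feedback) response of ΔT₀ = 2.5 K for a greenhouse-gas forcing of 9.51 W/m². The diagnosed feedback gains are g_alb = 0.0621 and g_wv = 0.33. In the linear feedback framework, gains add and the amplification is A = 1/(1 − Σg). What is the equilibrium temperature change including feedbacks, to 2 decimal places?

4.11 K

Total gain g = 0.0621 + 0.33 = 0.3921.
Amplification A = 1/(1 − 0.3921) = 1.645.
ΔT = 2.5 × 1.645 = 4.11 K.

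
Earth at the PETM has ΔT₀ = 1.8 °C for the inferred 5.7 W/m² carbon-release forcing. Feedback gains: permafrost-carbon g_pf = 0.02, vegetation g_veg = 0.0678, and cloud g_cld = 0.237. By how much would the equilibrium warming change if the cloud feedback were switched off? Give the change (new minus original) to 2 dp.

Original: g = 0.3248, ΔT = 1.8/(1−0.3248) = 2.6659 °C.
Without cloud: g' = 0.0878, ΔT' = 1.8/(1−0.0878) = 1.9733 °C.
Change = 1.9733 − 2.6659 = -0.69 °C.

-0.69 °C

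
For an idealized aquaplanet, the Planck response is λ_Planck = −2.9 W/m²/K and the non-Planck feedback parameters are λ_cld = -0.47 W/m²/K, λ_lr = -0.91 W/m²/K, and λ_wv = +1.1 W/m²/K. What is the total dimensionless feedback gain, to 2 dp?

Convert to gains: g_cld = -0.47/2.9 = -0.1621; g_lr = -0.91/2.9 = -0.3138; g_wv = 1.1/2.9 = 0.3793.
Total gain g = -0.0966.

-0.10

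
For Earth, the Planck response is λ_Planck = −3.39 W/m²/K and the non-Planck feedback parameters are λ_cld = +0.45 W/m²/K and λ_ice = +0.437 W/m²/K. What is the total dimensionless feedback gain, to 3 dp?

0.262

Convert to gains: g_cld = 0.45/3.39 = 0.1327; g_ice = 0.437/3.39 = 0.1289.
Total gain g = 0.2616.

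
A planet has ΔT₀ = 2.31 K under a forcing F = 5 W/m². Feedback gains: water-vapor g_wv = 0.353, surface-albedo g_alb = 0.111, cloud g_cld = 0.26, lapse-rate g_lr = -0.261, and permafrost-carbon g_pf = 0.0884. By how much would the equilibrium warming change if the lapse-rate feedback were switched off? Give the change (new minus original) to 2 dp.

Original: g = 0.5514, ΔT = 2.31/(1−0.5514) = 5.1494 K.
Without lapse-rate: g' = 0.8124, ΔT' = 2.31/(1−0.8124) = 12.3134 K.
Change = 12.3134 − 5.1494 = 7.16 K.

7.16 K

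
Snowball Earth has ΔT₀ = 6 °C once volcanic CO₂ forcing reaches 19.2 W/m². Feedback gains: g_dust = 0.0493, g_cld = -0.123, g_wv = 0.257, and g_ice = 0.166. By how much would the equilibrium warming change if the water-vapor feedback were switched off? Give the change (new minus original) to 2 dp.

Original: g = 0.3493, ΔT = 6/(1−0.3493) = 9.2208 °C.
Without water-vapor: g' = 0.0923, ΔT' = 6/(1−0.0923) = 6.6101 °C.
Change = 6.6101 − 9.2208 = -2.61 °C.

-2.61 °C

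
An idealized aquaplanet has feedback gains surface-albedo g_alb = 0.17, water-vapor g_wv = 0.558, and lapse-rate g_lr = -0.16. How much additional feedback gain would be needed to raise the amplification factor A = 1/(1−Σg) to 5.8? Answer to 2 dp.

0.26

Current total gain = 0.568.
Target gain for A = 5.8: g* = 1 − 1/5.8 = 0.8276.
Additional gain needed = 0.8276 − 0.568 = 0.26.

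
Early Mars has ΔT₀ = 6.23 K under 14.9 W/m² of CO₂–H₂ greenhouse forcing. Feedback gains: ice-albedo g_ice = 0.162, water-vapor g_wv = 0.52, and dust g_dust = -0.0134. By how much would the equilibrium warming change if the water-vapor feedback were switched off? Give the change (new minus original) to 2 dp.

Original: g = 0.6686, ΔT = 6.23/(1−0.6686) = 18.7990 K.
Without water-vapor: g' = 0.1486, ΔT' = 6.23/(1−0.1486) = 7.3174 K.
Change = 7.3174 − 18.7990 = -11.48 K.

-11.48 K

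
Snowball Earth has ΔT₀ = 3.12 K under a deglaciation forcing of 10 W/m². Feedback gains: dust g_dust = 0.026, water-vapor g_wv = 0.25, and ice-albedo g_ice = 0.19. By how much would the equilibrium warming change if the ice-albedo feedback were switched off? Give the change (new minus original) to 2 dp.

-1.53 K

Original: g = 0.466, ΔT = 3.12/(1−0.466) = 5.8427 K.
Without ice-albedo: g' = 0.276, ΔT' = 3.12/(1−0.276) = 4.3094 K.
Change = 4.3094 − 5.8427 = -1.53 K.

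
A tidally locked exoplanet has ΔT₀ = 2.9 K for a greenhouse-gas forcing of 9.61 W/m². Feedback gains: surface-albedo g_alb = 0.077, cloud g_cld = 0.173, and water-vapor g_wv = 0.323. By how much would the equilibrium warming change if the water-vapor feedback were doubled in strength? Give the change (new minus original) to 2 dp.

21.09 K

Original: g = 0.573, ΔT = 2.9/(1−0.573) = 6.7916 K.
With doubled water-vapor: g' = 0.896, ΔT' = 2.9/(1−0.896) = 27.8846 K.
Change = 27.8846 − 6.7916 = 21.09 K.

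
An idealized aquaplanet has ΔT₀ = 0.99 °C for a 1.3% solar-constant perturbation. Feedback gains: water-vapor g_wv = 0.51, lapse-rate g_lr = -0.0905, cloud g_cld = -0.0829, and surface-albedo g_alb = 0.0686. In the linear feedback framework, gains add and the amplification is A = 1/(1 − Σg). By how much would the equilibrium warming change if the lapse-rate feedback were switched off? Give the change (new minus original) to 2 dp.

Original: g = 0.4052, ΔT = 0.99/(1−0.4052) = 1.6644 °C.
Without lapse-rate: g' = 0.4957, ΔT' = 0.99/(1−0.4957) = 1.9631 °C.
Change = 1.9631 − 1.6644 = 0.30 °C.

0.30 °C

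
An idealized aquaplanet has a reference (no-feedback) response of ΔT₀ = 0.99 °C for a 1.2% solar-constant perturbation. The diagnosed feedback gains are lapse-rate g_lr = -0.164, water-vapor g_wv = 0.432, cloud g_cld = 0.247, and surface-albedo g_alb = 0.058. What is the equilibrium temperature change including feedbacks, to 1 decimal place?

Total gain g = -0.164 + 0.432 + 0.247 + 0.058 = 0.573.
Amplification A = 1/(1 − 0.573) = 2.342.
ΔT = 0.99 × 2.342 = 2.3 °C.

2.3 °C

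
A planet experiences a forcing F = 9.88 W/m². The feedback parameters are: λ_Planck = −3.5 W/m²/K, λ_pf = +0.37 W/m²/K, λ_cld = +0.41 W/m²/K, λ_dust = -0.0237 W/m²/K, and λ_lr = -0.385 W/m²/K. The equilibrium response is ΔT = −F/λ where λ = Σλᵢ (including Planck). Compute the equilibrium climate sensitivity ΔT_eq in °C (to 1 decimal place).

Net feedback parameter λ = (−3.5) + (+0.37) + (+0.41) + (-0.0237) + (-0.385) = -3.1287 W/m²/K.
ΔT = −F/λ = −9.88/(-3.1287) = 3.2 °C.

3.2 °C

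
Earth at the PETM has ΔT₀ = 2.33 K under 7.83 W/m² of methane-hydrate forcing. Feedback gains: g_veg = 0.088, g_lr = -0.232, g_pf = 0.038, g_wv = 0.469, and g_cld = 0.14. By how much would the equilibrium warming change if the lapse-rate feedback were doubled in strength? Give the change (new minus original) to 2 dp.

Original: g = 0.503, ΔT = 2.33/(1−0.503) = 4.6881 K.
With doubled lapse-rate: g' = 0.271, ΔT' = 2.33/(1−0.271) = 3.1962 K.
Change = 3.1962 − 4.6881 = -1.49 K.

-1.49 K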